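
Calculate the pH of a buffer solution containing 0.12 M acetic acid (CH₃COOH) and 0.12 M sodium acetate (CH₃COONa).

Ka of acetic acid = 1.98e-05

pKa = -log(1.98e-05) = 4.70. pH = pKa + log([A⁻]/[HA]) = 4.70 + log(0.12/0.12)

pH = 4.70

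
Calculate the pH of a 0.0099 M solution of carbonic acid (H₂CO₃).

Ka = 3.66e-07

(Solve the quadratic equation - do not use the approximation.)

x² + Ka×x - Ka×C = 0. Using quadratic formula: [H⁺] = 6.0012e-05

pH = 4.22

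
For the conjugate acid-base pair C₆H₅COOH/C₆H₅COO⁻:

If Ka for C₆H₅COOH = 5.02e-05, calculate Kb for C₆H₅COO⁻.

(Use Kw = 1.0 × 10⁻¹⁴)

For a conjugate pair Ka × Kb = Kw, so Kb = Kw/Ka = 1.0 × 10⁻¹⁴ / 5.02e-05 = 1.99e-10.

K_b = 1.99e-10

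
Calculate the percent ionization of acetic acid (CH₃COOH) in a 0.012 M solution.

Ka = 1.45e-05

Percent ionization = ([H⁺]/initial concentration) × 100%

Using Ka equilibrium: x² + Ka×x - Ka×C = 0. Solving: [H⁺] = 4.0995e-04. Percent = (4.0995e-04/0.012) × 100

Percent ionization = 3.42%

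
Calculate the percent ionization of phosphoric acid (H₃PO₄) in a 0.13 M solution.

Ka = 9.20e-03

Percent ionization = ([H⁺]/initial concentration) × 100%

Using Ka equilibrium: x² + Ka×x - Ka×C = 0. Solving: [H⁺] = 3.0288e-02. Percent = (3.0288e-02/0.13) × 100

Percent ionization = 23.3%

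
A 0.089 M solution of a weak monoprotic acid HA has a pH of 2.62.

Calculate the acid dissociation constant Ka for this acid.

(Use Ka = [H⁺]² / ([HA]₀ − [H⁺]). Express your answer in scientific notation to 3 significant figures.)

[H⁺] = 10^(−pH) = 10^(−2.62) = 2.399e-03 M. For HA ⇌ H⁺ + A⁻, Ka = [H⁺][A⁻]/[HA] = [H⁺]² / ([HA]₀ − [H⁺]) = (2.399e-03)² / (0.089 − 2.399e-03) = 6.64e-05.

K_a = 6.64e-05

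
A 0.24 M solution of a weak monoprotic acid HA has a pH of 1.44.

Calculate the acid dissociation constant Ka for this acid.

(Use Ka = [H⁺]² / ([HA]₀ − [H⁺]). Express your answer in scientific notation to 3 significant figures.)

[H⁺] = 10^(−pH) = 10^(−1.44) = 3.631e-02 M. For HA ⇌ H⁺ + A⁻, Ka = [H⁺][A⁻]/[HA] = [H⁺]² / ([HA]₀ − [H⁺]) = (3.631e-02)² / (0.24 − 3.631e-02) = 6.47e-03.

K_a = 6.47e-03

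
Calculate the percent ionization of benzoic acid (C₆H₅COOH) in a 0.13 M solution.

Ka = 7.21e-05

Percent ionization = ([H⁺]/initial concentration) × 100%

Using Ka equilibrium: x² + Ka×x - Ka×C = 0. Solving: [H⁺] = 3.0257e-03. Percent = (3.0257e-03/0.13) × 100

Percent ionization = 2.33%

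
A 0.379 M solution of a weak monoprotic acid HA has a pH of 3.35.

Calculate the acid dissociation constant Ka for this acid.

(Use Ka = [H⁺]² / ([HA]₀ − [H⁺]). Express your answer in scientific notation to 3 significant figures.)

[H⁺] = 10^(−pH) = 10^(−3.35) = 4.467e-04 M. For HA ⇌ H⁺ + A⁻, Ka = [H⁺][A⁻]/[HA] = [H⁺]² / ([HA]₀ − [H⁺]) = (4.467e-04)² / (0.379 − 4.467e-04) = 5.27e-07.

K_a = 5.27e-07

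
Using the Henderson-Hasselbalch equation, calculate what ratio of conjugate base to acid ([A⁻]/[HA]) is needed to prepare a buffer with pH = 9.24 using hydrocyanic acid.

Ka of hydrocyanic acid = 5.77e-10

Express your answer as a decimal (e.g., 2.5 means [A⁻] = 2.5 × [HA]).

pKa = -log(5.77e-10) = 9.2388. pH = pKa + log([A⁻]/[HA]), so log([A⁻]/[HA]) = pH − pKa = 9.24 − 9.2388 = 0.0012. [A⁻]/[HA] = 10^(0.0012) = 1.00

[A⁻]/[HA] = 1.00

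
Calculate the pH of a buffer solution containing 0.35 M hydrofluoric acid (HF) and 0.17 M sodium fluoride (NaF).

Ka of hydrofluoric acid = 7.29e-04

pKa = -log(7.29e-04) = 3.14. pH = pKa + log([A⁻]/[HA]) = 3.14 + log(0.17/0.35)

pH = 2.82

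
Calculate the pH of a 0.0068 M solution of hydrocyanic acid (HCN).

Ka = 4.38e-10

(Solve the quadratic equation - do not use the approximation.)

x² + Ka×x - Ka×C = 0. Using quadratic formula: [H⁺] = 1.7256e-06

pH = 5.76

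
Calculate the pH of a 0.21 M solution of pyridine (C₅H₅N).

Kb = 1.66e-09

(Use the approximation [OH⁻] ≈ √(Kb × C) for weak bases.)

[OH⁻] = √(Kb × C) = √(1.66e-09 × 0.21) = 1.8671e-05. pOH = 4.73, pH = 14 - pOH

pH = 9.27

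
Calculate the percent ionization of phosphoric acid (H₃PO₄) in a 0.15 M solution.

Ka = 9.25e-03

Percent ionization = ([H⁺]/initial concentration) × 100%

Using Ka equilibrium: x² + Ka×x - Ka×C = 0. Solving: [H⁺] = 3.2910e-02. Percent = (3.2910e-02/0.15) × 100

Percent ionization = 21.9%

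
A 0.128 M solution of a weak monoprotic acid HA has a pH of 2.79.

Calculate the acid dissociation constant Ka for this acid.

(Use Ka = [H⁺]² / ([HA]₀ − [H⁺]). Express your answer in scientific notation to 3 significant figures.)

[H⁺] = 10^(−pH) = 10^(−2.79) = 1.622e-03 M. For HA ⇌ H⁺ + A⁻, Ka = [H⁺][A⁻]/[HA] = [H⁺]² / ([HA]₀ − [H⁺]) = (1.622e-03)² / (0.128 − 1.622e-03) = 2.08e-05.

K_a = 2.08e-05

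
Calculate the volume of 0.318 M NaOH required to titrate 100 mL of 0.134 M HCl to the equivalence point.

At equivalence: moles acid = moles base. moles HCl = 0.134 × 100/1000 = 0.0134 mol. V_base = moles / 0.318 × 1000 = 42.1 mL.

V_{base} = 42.1 mL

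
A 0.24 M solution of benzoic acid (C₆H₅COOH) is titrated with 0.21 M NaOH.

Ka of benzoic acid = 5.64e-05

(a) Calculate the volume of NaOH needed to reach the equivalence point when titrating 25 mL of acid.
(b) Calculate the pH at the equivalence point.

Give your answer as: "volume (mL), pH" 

moles acid = 0.24 × 25/1000 = 0.006 mol; V_base = moles/0.21 × 1000 = 28.6 mL. At equivalence only the conjugate base is present: [A⁻] = 0.006/0.054 = 1.1200e-01 M. Kb = Kw/Ka = 1.77e-10; [OH⁻] = √(Kb × [A⁻]) = 4.4562e-06; pOH = 5.35; pH = 14 - pOH = 8.65.

V = 28.6 mL, pH = 8.65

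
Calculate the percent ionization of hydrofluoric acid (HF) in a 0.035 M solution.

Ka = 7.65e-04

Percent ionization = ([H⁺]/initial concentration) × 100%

Using Ka equilibrium: x² + Ka×x - Ka×C = 0. Solving: [H⁺] = 4.8061e-03. Percent = (4.8061e-03/0.035) × 100

Percent ionization = 13.7%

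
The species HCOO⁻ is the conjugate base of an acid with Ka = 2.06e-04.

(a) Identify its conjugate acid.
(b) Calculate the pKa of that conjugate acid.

(a) The conjugate acid is formed by adding one H⁺ to HCOO⁻, giving HCOOH. (b) pKa = -log(Ka) = -log(2.06e-04) = 3.69.

Conjugate acid: HCOOH; pK_a = 3.69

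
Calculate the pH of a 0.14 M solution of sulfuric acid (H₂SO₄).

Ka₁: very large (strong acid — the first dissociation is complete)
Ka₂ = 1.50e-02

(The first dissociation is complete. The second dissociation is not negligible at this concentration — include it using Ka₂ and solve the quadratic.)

First dissociation is complete: [H⁺]₀ = [HSO₄⁻]₀ = C = 0.14 M. Second dissociation HSO₄⁻ ⇌ H⁺ + SO₄²⁻: let x = [SO₄²⁻]. Ka₂ = (C + x)·x / (C − x) = 1.50e-02 → x² + (C + Ka₂)·x − Ka₂·C = 0 → x² + 0.15500·x − 2.100e-03 = 0. x = (−0.15500 + √(0.15500² + 4 × 2.100e-03)) / 2 = 1.2535e-02 M. [H⁺] = C + x = 0.14 + 1.2535e-02 = 1.5253e-01 M. pH = -log(1.5253e-01) = 0.82.

pH = 0.82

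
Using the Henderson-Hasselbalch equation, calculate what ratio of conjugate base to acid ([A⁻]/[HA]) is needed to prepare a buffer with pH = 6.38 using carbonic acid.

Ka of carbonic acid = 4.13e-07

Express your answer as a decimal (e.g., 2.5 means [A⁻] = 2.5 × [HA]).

pKa = -log(4.13e-07) = 6.3840. pH = pKa + log([A⁻]/[HA]), so log([A⁻]/[HA]) = pH − pKa = 6.38 − 6.3840 = -0.0040. [A⁻]/[HA] = 10^(-0.0040) = 0.991

[A⁻]/[HA] = 0.991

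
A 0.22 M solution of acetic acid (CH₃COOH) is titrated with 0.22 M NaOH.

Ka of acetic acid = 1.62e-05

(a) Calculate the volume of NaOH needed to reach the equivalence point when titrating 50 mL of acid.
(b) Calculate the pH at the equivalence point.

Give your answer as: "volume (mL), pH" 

moles acid = 0.22 × 50/1000 = 0.011 mol; V_base = moles/0.22 × 1000 = 50.0 mL. At equivalence only the conjugate base is present: [A⁻] = 0.011/0.100 = 1.1000e-01 M. Kb = Kw/Ka = 6.17e-10; [OH⁻] = √(Kb × [A⁻]) = 8.2402e-06; pOH = 5.08; pH = 14 - pOH = 8.92.

V = 50.0 mL, pH = 8.92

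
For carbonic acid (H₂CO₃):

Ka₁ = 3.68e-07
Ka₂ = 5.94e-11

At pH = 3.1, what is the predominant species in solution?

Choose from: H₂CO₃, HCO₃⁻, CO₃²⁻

pKa₁ = 6.43, pKa₂ = 10.23. For a polyprotic acid the predominant species crosses at each pKa: below pKa_n the protonated form dominates, above it the deprotonated form does. At pH = 3.1, the predominant species is H₂CO₃.

H₂CO₃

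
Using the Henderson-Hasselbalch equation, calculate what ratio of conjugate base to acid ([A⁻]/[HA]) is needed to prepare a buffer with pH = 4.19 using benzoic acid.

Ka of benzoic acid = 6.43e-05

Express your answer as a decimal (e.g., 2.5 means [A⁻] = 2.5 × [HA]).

pKa = -log(6.43e-05) = 4.1918. pH = pKa + log([A⁻]/[HA]), so log([A⁻]/[HA]) = pH − pKa = 4.19 − 4.1918 = -0.0018. [A⁻]/[HA] = 10^(-0.0018) = 0.996

[A⁻]/[HA] = 0.996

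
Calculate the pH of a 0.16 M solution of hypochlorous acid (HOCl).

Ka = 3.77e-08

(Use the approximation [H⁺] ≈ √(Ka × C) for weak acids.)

[H⁺] = √(Ka × C) = √(3.77e-08 × 0.16) = 7.7666e-05. pH = -log(7.7666e-05)

pH = 4.11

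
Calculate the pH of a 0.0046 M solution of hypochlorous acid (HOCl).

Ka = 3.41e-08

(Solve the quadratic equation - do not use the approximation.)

x² + Ka×x - Ka×C = 0. Using quadratic formula: [H⁺] = 1.2507e-05

pH = 4.90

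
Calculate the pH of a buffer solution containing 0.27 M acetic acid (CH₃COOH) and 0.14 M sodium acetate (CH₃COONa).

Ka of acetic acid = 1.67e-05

pKa = -log(1.67e-05) = 4.78. pH = pKa + log([A⁻]/[HA]) = 4.78 + log(0.14/0.27)

pH = 4.49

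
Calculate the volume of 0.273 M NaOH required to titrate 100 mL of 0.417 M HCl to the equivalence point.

At equivalence: moles acid = moles base. moles HCl = 0.417 × 100/1000 = 0.0417 mol. V_base = moles / 0.273 × 1000 = 152.7 mL.

V_{base} = 152.7 mL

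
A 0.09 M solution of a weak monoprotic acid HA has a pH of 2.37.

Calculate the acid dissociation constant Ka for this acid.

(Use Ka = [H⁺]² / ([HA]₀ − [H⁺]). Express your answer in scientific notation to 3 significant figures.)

[H⁺] = 10^(−pH) = 10^(−2.37) = 4.266e-03 M. For HA ⇌ H⁺ + A⁻, Ka = [H⁺][A⁻]/[HA] = [H⁺]² / ([HA]₀ − [H⁺]) = (4.266e-03)² / (0.09 − 4.266e-03) = 2.12e-04.

K_a = 2.12e-04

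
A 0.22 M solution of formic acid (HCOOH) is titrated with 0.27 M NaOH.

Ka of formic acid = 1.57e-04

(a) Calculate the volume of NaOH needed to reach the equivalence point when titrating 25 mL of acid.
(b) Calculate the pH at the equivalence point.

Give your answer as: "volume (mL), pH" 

moles acid = 0.22 × 25/1000 = 0.0055 mol; V_base = moles/0.27 × 1000 = 20.4 mL. At equivalence only the conjugate base is present: [A⁻] = 0.0055/0.045 = 1.2122e-01 M. Kb = Kw/Ka = 6.37e-11; [OH⁻] = √(Kb × [A⁻]) = 2.7787e-06; pOH = 5.56; pH = 14 - pOH = 8.44.

V = 20.4 mL, pH = 8.44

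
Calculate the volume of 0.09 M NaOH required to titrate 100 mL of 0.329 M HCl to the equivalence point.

At equivalence: moles acid = moles base. moles HCl = 0.329 × 100/1000 = 0.0329 mol. V_base = moles / 0.09 × 1000 = 365.6 mL.

V_{base} = 365.6 mL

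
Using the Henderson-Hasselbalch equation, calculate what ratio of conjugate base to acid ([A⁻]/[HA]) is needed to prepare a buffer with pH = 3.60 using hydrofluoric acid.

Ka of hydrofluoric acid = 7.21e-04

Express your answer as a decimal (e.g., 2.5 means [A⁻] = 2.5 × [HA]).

pKa = -log(7.21e-04) = 3.1421. pH = pKa + log([A⁻]/[HA]), so log([A⁻]/[HA]) = pH − pKa = 3.60 − 3.1421 = 0.4579. [A⁻]/[HA] = 10^(0.4579) = 2.87

[A⁻]/[HA] = 2.87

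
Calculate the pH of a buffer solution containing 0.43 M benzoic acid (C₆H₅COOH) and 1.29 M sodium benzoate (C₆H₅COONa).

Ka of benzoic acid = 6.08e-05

pKa = -log(6.08e-05) = 4.22. pH = pKa + log([A⁻]/[HA]) = 4.22 + log(1.29/0.43)

pH = 4.69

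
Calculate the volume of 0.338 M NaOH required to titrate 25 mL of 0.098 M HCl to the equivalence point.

At equivalence: moles acid = moles base. moles HCl = 0.098 × 25/1000 = 0.00245 mol. V_base = moles / 0.338 × 1000 = 7.2 mL.

V_{base} = 7.2 mL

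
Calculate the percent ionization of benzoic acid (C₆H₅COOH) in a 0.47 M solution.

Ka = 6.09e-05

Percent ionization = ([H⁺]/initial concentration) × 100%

Using Ka equilibrium: x² + Ka×x - Ka×C = 0. Solving: [H⁺] = 5.3197e-03. Percent = (5.3197e-03/0.47) × 100

Percent ionization = 1.13%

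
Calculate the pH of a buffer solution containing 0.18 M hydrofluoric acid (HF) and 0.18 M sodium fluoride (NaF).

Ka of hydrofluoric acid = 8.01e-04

pKa = -log(8.01e-04) = 3.10. pH = pKa + log([A⁻]/[HA]) = 3.10 + log(0.18/0.18)

pH = 3.10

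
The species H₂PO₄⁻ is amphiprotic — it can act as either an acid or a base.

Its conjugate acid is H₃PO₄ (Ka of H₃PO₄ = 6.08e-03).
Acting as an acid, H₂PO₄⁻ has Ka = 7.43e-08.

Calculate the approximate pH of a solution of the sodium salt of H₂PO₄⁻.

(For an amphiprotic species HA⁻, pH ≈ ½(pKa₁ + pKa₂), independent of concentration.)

pKa₁ = -log(6.08e-03) = 2.22; pKa₂ = -log(7.43e-08) = 7.13. For an amphiprotic species, pH ≈ ½(pKa₁ + pKa₂) = ½(2.22 + 7.13) = 4.67.

pH = 4.67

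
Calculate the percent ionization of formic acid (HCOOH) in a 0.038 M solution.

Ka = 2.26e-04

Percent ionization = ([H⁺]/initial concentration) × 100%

Using Ka equilibrium: x² + Ka×x - Ka×C = 0. Solving: [H⁺] = 2.8197e-03. Percent = (2.8197e-03/0.038) × 100

Percent ionization = 7.42%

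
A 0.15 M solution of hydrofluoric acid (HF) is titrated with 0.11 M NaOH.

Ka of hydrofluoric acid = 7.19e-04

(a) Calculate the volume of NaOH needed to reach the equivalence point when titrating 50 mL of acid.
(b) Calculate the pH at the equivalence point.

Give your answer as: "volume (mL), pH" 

moles acid = 0.15 × 50/1000 = 0.0075 mol; V_base = moles/0.11 × 1000 = 68.2 mL. At equivalence only the conjugate base is present: [A⁻] = 0.0075/0.118 = 6.3462e-02 M. Kb = Kw/Ka = 1.39e-11; [OH⁻] = √(Kb × [A⁻]) = 9.3949e-07; pOH = 6.03; pH = 14 - pOH = 7.97.

V = 68.2 mL, pH = 7.97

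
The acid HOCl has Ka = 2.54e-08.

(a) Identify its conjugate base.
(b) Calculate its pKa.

(a) The conjugate base is formed by removing one H⁺ from HOCl, giving OCl⁻. (b) pKa = -log(Ka) = -log(2.54e-08) = 7.60.

Conjugate base: OCl⁻; pK_a = 7.60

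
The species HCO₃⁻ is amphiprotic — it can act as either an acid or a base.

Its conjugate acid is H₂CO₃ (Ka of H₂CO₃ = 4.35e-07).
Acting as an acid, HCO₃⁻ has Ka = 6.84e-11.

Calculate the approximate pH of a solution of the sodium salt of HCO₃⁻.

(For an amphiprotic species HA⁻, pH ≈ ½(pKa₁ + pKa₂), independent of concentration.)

pKa₁ = -log(4.35e-07) = 6.36; pKa₂ = -log(6.84e-11) = 10.16. For an amphiprotic species, pH ≈ ½(pKa₁ + pKa₂) = ½(6.36 + 10.16) = 8.26.

pH = 8.26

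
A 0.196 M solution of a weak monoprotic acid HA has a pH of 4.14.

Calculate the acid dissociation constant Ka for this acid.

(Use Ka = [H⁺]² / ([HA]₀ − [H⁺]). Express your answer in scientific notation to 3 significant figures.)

[H⁺] = 10^(−pH) = 10^(−4.14) = 7.244e-05 M. For HA ⇌ H⁺ + A⁻, Ka = [H⁺][A⁻]/[HA] = [H⁺]² / ([HA]₀ − [H⁺]) = (7.244e-05)² / (0.196 − 7.244e-05) = 2.68e-08.

K_a = 2.68e-08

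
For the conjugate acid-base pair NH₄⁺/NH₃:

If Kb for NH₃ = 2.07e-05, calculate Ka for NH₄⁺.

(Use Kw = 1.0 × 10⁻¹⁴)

For a conjugate pair Ka × Kb = Kw, so Ka = Kw/Kb = 1.0 × 10⁻¹⁴ / 2.07e-05 = 4.83e-10.

K_a = 4.83e-10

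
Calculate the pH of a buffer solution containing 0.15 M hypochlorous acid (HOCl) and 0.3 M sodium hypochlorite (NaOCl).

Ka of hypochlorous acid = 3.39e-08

pKa = -log(3.39e-08) = 7.47. pH = pKa + log([A⁻]/[HA]) = 7.47 + log(0.3/0.15)

pH = 7.77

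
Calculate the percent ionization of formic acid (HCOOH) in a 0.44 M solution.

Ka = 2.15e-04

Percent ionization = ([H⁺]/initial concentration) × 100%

Using Ka equilibrium: x² + Ka×x - Ka×C = 0. Solving: [H⁺] = 9.6193e-03. Percent = (9.6193e-03/0.44) × 100

Percent ionization = 2.19%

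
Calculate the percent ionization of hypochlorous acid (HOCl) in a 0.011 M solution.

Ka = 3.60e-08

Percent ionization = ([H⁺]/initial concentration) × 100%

Using Ka equilibrium: x² + Ka×x - Ka×C = 0. Solving: [H⁺] = 1.9882e-05. Percent = (1.9882e-05/0.011) × 100

Percent ionization = 0.181%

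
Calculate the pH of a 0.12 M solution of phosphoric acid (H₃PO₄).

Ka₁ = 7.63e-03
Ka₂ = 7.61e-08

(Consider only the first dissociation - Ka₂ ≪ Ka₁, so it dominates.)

First dissociation dominates. From Ka₁ = [H⁺][HA⁻]/[H₂A], x² + Ka₁·x − Ka₁·C = 0 with C = 0.12 M and Ka₁ = 7.63e-03. Solving: [H⁺] = (−Ka₁ + √(Ka₁² + 4·Ka₁·C)) / 2 = 2.6683e-02 M. pH = -log(2.6683e-02) = 1.57.

pH = 1.57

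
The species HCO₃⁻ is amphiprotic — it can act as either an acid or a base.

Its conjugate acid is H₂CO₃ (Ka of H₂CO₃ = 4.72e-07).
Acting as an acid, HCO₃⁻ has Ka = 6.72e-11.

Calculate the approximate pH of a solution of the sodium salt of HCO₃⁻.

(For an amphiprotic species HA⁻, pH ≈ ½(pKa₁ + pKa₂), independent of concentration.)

pKa₁ = -log(4.72e-07) = 6.33; pKa₂ = -log(6.72e-11) = 10.17. For an amphiprotic species, pH ≈ ½(pKa₁ + pKa₂) = ½(6.33 + 10.17) = 8.25.

pH = 8.25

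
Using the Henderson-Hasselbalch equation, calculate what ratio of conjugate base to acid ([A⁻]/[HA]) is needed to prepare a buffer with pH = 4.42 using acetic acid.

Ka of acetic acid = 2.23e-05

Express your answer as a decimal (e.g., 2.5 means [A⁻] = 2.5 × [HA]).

pKa = -log(2.23e-05) = 4.6517. pH = pKa + log([A⁻]/[HA]), so log([A⁻]/[HA]) = pH − pKa = 4.42 − 4.6517 = -0.2317. [A⁻]/[HA] = 10^(-0.2317) = 0.587

[A⁻]/[HA] = 0.587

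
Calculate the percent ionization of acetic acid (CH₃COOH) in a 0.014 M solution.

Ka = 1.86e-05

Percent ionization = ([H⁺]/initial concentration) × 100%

Using Ka equilibrium: x² + Ka×x - Ka×C = 0. Solving: [H⁺] = 5.0108e-04. Percent = (5.0108e-04/0.014) × 100

Percent ionization = 3.58%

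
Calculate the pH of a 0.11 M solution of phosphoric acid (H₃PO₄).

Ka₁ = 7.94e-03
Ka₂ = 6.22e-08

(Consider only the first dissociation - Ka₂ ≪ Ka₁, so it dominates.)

First dissociation dominates. From Ka₁ = [H⁺][HA⁻]/[H₂A], x² + Ka₁·x − Ka₁·C = 0 with C = 0.11 M and Ka₁ = 7.94e-03. Solving: [H⁺] = (−Ka₁ + √(Ka₁² + 4·Ka₁·C)) / 2 = 2.5849e-02 M. pH = -log(2.5849e-02) = 1.59.

pH = 1.59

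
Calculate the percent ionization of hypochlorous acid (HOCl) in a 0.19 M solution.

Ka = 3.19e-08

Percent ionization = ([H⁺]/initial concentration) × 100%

Using Ka equilibrium: x² + Ka×x - Ka×C = 0. Solving: [H⁺] = 7.7836e-05. Percent = (7.7836e-05/0.19) × 100

Percent ionization = 0.041%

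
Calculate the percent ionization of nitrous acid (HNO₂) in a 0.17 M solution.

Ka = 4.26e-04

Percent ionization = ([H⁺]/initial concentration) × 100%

Using Ka equilibrium: x² + Ka×x - Ka×C = 0. Solving: [H⁺] = 8.2997e-03. Percent = (8.2997e-03/0.17) × 100

Percent ionization = 4.88%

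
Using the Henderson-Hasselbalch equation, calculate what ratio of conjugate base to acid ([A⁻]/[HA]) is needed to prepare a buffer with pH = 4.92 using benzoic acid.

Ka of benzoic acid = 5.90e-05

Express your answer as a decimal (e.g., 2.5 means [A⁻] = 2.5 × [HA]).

pKa = -log(5.90e-05) = 4.2291. pH = pKa + log([A⁻]/[HA]), so log([A⁻]/[HA]) = pH − pKa = 4.92 − 4.2291 = 0.6909. [A⁻]/[HA] = 10^(0.6909) = 4.91

[A⁻]/[HA] = 4.91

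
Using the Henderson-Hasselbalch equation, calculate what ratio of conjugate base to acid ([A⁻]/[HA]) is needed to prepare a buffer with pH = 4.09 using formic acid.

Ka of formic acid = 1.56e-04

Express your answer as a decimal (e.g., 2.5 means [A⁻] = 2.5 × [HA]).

pKa = -log(1.56e-04) = 3.8069. pH = pKa + log([A⁻]/[HA]), so log([A⁻]/[HA]) = pH − pKa = 4.09 − 3.8069 = 0.2831. [A⁻]/[HA] = 10^(0.2831) = 1.92

[A⁻]/[HA] = 1.92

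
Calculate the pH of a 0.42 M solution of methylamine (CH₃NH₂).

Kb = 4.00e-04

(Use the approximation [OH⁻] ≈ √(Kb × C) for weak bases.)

[OH⁻] = √(Kb × C) = √(4.00e-04 × 0.42) = 1.2961e-02. pOH = 1.89, pH = 14 - pOH

pH = 12.11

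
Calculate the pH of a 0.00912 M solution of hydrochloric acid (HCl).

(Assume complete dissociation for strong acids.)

[H⁺] = 0.00912 M for strong acid. pH = -log[H⁺] = -log(0.00912)

pH = 2.04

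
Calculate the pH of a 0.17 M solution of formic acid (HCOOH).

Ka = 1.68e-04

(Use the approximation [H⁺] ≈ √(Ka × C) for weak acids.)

[H⁺] = √(Ka × C) = √(1.68e-04 × 0.17) = 5.3442e-03. pH = -log(5.3442e-03)

pH = 2.27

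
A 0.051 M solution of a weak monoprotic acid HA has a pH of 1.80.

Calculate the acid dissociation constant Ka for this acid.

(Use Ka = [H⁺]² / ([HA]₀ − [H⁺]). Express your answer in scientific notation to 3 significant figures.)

[H⁺] = 10^(−pH) = 10^(−1.80) = 1.585e-02 M. For HA ⇌ H⁺ + A⁻, Ka = [H⁺][A⁻]/[HA] = [H⁺]² / ([HA]₀ − [H⁺]) = (1.585e-02)² / (0.051 − 1.585e-02) = 7.15e-03.

K_a = 7.15e-03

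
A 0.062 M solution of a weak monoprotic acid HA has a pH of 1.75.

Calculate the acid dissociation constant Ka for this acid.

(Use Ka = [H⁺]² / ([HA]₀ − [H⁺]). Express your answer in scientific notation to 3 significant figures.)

[H⁺] = 10^(−pH) = 10^(−1.75) = 1.778e-02 M. For HA ⇌ H⁺ + A⁻, Ka = [H⁺][A⁻]/[HA] = [H⁺]² / ([HA]₀ − [H⁺]) = (1.778e-02)² / (0.062 − 1.778e-02) = 7.15e-03.

K_a = 7.15e-03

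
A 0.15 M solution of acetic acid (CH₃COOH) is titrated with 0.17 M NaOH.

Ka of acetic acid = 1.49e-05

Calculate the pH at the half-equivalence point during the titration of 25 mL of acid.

At half-equivalence [HA] = [A⁻], so Henderson-Hasselbalch gives pH = pKa = -log(1.49e-05) = 4.83.

pH = pKa = 4.83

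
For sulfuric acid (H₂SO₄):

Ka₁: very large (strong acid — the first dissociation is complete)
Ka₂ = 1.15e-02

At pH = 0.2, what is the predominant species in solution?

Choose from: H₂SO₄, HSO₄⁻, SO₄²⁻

The first dissociation is complete, so H₂SO₄ itself is never the predominant species in water; pKa₂ = -log(1.15e-02) = 1.94. For a polyprotic acid the predominant species crosses at each pKa: below pKa_n the protonated form dominates, above it the deprotonated form does. At pH = 0.2, the predominant species is HSO₄⁻.

HSO₄⁻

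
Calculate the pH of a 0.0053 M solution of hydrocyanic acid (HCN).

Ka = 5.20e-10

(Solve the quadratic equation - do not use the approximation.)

x² + Ka×x - Ka×C = 0. Using quadratic formula: [H⁺] = 1.6599e-06

pH = 5.78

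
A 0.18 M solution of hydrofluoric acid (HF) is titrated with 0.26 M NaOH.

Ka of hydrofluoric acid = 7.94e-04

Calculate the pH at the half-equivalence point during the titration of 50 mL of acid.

At half-equivalence [HA] = [A⁻], so Henderson-Hasselbalch gives pH = pKa = -log(7.94e-04) = 3.10.

pH = pKa = 3.10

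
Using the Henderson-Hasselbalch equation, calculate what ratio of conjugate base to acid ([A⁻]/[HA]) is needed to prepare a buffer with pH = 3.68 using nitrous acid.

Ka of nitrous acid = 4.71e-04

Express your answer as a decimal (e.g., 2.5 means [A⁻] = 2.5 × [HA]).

pKa = -log(4.71e-04) = 3.3270. pH = pKa + log([A⁻]/[HA]), so log([A⁻]/[HA]) = pH − pKa = 3.68 − 3.3270 = 0.3530. [A⁻]/[HA] = 10^(0.3530) = 2.25

[A⁻]/[HA] = 2.25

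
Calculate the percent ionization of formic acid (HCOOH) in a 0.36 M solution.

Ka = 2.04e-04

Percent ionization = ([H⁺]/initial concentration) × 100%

Using Ka equilibrium: x² + Ka×x - Ka×C = 0. Solving: [H⁺] = 8.4683e-03. Percent = (8.4683e-03/0.36) × 100

Percent ionization = 2.35%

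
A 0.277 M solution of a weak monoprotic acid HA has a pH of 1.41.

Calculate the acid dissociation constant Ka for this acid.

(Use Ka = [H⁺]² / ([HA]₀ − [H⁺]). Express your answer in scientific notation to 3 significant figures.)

[H⁺] = 10^(−pH) = 10^(−1.41) = 3.890e-02 M. For HA ⇌ H⁺ + A⁻, Ka = [H⁺][A⁻]/[HA] = [H⁺]² / ([HA]₀ − [H⁺]) = (3.890e-02)² / (0.277 − 3.890e-02) = 6.36e-03.

K_a = 6.36e-03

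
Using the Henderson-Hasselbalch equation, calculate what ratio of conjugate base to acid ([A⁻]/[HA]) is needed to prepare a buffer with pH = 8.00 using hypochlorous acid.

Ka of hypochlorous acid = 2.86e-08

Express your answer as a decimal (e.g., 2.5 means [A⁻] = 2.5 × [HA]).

pKa = -log(2.86e-08) = 7.5436. pH = pKa + log([A⁻]/[HA]), so log([A⁻]/[HA]) = pH − pKa = 8.00 − 7.5436 = 0.4564. [A⁻]/[HA] = 10^(0.4564) = 2.86

[A⁻]/[HA] = 2.86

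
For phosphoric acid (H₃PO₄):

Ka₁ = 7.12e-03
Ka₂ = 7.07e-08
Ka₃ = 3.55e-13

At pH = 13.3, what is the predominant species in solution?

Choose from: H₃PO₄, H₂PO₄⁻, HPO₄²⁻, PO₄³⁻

pKa₁ = 2.15, pKa₂ = 7.15, pKa₃ = 12.45. For a polyprotic acid the predominant species crosses at each pKa: below pKa_n the protonated form dominates, above it the deprotonated form does. At pH = 13.3, the predominant species is PO₄³⁻.

PO₄³⁻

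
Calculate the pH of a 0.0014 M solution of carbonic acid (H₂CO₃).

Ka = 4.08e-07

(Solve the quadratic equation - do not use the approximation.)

x² + Ka×x - Ka×C = 0. Using quadratic formula: [H⁺] = 2.3697e-05

pH = 4.63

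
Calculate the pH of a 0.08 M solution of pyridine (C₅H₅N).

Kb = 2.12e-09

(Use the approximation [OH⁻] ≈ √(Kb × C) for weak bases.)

[OH⁻] = √(Kb × C) = √(2.12e-09 × 0.08) = 1.3023e-05. pOH = 4.89, pH = 14 - pOH

pH = 9.11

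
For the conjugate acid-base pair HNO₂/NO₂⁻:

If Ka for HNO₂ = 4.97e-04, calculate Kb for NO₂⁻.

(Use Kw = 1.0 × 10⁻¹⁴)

For a conjugate pair Ka × Kb = Kw, so Kb = Kw/Ka = 1.0 × 10⁻¹⁴ / 4.97e-04 = 2.01e-11.

K_b = 2.01e-11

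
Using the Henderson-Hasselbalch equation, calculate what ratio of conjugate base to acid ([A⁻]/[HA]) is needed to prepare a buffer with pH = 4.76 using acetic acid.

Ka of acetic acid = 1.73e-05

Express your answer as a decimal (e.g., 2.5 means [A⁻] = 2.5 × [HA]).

pKa = -log(1.73e-05) = 4.7620. pH = pKa + log([A⁻]/[HA]), so log([A⁻]/[HA]) = pH − pKa = 4.76 − 4.7620 = -0.0020. [A⁻]/[HA] = 10^(-0.0020) = 0.996

[A⁻]/[HA] = 0.996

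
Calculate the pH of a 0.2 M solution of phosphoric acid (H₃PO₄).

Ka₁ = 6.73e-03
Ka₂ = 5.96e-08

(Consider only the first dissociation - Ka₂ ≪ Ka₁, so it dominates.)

First dissociation dominates. From Ka₁ = [H⁺][HA⁻]/[H₂A], x² + Ka₁·x − Ka₁·C = 0 with C = 0.2 M and Ka₁ = 6.73e-03. Solving: [H⁺] = (−Ka₁ + √(Ka₁² + 4·Ka₁·C)) / 2 = 3.3477e-02 M. pH = -log(3.3477e-02) = 1.48.

pH = 1.48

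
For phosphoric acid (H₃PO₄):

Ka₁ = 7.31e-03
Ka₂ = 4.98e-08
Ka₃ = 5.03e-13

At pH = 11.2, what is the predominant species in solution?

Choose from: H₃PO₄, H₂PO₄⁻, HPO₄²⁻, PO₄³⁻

pKa₁ = 2.14, pKa₂ = 7.30, pKa₃ = 12.30. For a polyprotic acid the predominant species crosses at each pKa: below pKa_n the protonated form dominates, above it the deprotonated form does. At pH = 11.2, the predominant species is HPO₄²⁻.

HPO₄²⁻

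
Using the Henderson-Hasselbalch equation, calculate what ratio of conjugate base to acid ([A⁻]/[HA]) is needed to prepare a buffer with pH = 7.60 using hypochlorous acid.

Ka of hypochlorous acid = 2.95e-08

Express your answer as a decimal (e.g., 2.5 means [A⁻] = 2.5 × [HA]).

pKa = -log(2.95e-08) = 7.5302. pH = pKa + log([A⁻]/[HA]), so log([A⁻]/[HA]) = pH − pKa = 7.60 − 7.5302 = 0.0698. [A⁻]/[HA] = 10^(0.0698) = 1.17

[A⁻]/[HA] = 1.17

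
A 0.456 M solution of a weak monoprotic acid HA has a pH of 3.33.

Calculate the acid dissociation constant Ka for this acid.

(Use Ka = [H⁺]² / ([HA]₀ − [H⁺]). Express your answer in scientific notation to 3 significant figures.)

[H⁺] = 10^(−pH) = 10^(−3.33) = 4.677e-04 M. For HA ⇌ H⁺ + A⁻, Ka = [H⁺][A⁻]/[HA] = [H⁺]² / ([HA]₀ − [H⁺]) = (4.677e-04)² / (0.456 − 4.677e-04) = 4.80e-07.

K_a = 4.80e-07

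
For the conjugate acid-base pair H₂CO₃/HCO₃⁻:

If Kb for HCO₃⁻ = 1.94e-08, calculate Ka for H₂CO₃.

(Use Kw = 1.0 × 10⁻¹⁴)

For a conjugate pair Ka × Kb = Kw, so Ka = Kw/Kb = 1.0 × 10⁻¹⁴ / 1.94e-08 = 5.15e-07.

K_a = 5.15e-07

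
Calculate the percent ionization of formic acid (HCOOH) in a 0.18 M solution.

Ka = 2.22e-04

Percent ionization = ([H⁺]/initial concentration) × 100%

Using Ka equilibrium: x² + Ka×x - Ka×C = 0. Solving: [H⁺] = 6.2114e-03. Percent = (6.2114e-03/0.18) × 100

Percent ionization = 3.45%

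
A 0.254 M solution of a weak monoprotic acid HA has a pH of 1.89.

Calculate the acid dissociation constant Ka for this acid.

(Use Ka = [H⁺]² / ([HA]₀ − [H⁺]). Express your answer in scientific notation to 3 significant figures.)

[H⁺] = 10^(−pH) = 10^(−1.89) = 1.288e-02 M. For HA ⇌ H⁺ + A⁻, Ka = [H⁺][A⁻]/[HA] = [H⁺]² / ([HA]₀ − [H⁺]) = (1.288e-02)² / (0.254 − 1.288e-02) = 6.88e-04.

K_a = 6.88e-04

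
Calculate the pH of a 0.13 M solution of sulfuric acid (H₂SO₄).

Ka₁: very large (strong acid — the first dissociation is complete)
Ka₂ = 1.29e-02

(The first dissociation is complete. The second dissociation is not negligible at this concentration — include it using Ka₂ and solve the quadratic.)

First dissociation is complete: [H⁺]₀ = [HSO₄⁻]₀ = C = 0.13 M. Second dissociation HSO₄⁻ ⇌ H⁺ + SO₄²⁻: let x = [SO₄²⁻]. Ka₂ = (C + x)·x / (C − x) = 1.29e-02 → x² + (C + Ka₂)·x − Ka₂·C = 0 → x² + 0.14290·x − 1.677e-03 = 0. x = (−0.14290 + √(0.14290² + 4 × 1.677e-03)) / 2 = 1.0904e-02 M. [H⁺] = C + x = 0.13 + 1.0904e-02 = 1.4090e-01 M. pH = -log(1.4090e-01) = 0.85.

pH = 0.85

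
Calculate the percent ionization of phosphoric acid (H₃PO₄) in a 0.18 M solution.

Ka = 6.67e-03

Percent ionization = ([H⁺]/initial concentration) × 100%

Using Ka equilibrium: x² + Ka×x - Ka×C = 0. Solving: [H⁺] = 3.1475e-02. Percent = (3.1475e-02/0.18) × 100

Percent ionization = 17.5%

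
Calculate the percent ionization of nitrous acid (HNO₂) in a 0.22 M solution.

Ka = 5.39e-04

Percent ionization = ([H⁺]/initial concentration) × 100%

Using Ka equilibrium: x² + Ka×x - Ka×C = 0. Solving: [H⁺] = 1.0623e-02. Percent = (1.0623e-02/0.22) × 100

Percent ionization = 4.83%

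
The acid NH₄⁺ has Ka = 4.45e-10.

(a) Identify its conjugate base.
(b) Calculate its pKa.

(a) The conjugate base is formed by removing one H⁺ from NH₄⁺, giving NH₃. (b) pKa = -log(Ka) = -log(4.45e-10) = 9.35.

Conjugate base: NH₃; pK_a = 9.35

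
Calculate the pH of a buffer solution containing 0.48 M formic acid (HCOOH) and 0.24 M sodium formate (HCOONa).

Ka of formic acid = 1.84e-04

pKa = -log(1.84e-04) = 3.74. pH = pKa + log([A⁻]/[HA]) = 3.74 + log(0.24/0.48)

pH = 3.43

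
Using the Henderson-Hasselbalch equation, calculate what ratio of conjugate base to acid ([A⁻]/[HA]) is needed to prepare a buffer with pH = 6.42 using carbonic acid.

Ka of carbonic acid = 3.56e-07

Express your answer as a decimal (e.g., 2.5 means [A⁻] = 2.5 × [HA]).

pKa = -log(3.56e-07) = 6.4486. pH = pKa + log([A⁻]/[HA]), so log([A⁻]/[HA]) = pH − pKa = 6.42 − 6.4486 = -0.0286. [A⁻]/[HA] = 10^(-0.0286) = 0.936

[A⁻]/[HA] = 0.936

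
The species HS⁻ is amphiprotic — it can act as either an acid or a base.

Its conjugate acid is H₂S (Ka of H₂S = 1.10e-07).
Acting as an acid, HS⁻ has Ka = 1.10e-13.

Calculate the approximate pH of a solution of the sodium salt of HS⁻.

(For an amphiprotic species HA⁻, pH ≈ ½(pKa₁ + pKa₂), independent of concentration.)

pKa₁ = -log(1.10e-07) = 6.96; pKa₂ = -log(1.10e-13) = 12.96. For an amphiprotic species, pH ≈ ½(pKa₁ + pKa₂) = ½(6.96 + 12.96) = 9.96.

pH = 9.96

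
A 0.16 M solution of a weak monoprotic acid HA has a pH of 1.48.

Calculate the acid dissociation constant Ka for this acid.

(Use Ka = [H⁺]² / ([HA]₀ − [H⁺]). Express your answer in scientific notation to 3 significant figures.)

[H⁺] = 10^(−pH) = 10^(−1.48) = 3.311e-02 M. For HA ⇌ H⁺ + A⁻, Ka = [H⁺][A⁻]/[HA] = [H⁺]² / ([HA]₀ − [H⁺]) = (3.311e-02)² / (0.16 − 3.311e-02) = 8.64e-03.

K_a = 8.64e-03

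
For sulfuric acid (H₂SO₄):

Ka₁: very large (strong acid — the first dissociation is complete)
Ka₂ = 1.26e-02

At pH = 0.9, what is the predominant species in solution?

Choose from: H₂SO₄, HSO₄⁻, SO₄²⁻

The first dissociation is complete, so H₂SO₄ itself is never the predominant species in water; pKa₂ = -log(1.26e-02) = 1.90. For a polyprotic acid the predominant species crosses at each pKa: below pKa_n the protonated form dominates, above it the deprotonated form does. At pH = 0.9, the predominant species is HSO₄⁻.

HSO₄⁻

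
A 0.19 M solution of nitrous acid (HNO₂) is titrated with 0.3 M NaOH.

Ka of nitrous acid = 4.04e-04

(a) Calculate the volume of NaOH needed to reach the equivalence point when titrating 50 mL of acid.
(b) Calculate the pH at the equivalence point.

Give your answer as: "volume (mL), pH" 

moles acid = 0.19 × 50/1000 = 0.0095 mol; V_base = moles/0.3 × 1000 = 31.7 mL. At equivalence only the conjugate base is present: [A⁻] = 0.0095/0.082 = 1.1633e-01 M. Kb = Kw/Ka = 2.48e-11; [OH⁻] = √(Kb × [A⁻]) = 1.6969e-06; pOH = 5.77; pH = 14 - pOH = 8.23.

V = 31.7 mL, pH = 8.23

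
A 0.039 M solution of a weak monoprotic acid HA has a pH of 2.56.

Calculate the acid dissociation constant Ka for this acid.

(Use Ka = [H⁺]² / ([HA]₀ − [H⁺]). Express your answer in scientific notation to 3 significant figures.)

[H⁺] = 10^(−pH) = 10^(−2.56) = 2.754e-03 M. For HA ⇌ H⁺ + A⁻, Ka = [H⁺][A⁻]/[HA] = [H⁺]² / ([HA]₀ − [H⁺]) = (2.754e-03)² / (0.039 − 2.754e-03) = 2.09e-04.

K_a = 2.09e-04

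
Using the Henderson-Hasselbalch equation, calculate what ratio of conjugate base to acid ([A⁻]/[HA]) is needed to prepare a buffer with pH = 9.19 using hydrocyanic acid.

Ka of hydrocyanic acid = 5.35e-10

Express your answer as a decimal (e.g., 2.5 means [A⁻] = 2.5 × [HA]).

pKa = -log(5.35e-10) = 9.2716. pH = pKa + log([A⁻]/[HA]), so log([A⁻]/[HA]) = pH − pKa = 9.19 − 9.2716 = -0.0816. [A⁻]/[HA] = 10^(-0.0816) = 0.829

[A⁻]/[HA] = 0.829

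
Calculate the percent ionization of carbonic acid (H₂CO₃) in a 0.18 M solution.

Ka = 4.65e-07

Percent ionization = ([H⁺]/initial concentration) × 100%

Using Ka equilibrium: x² + Ka×x - Ka×C = 0. Solving: [H⁺] = 2.8908e-04. Percent = (2.8908e-04/0.18) × 100

Percent ionization = 0.161%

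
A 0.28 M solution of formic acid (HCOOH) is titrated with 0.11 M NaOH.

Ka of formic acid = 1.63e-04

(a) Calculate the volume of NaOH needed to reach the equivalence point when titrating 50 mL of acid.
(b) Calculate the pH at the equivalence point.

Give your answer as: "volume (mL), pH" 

moles acid = 0.28 × 50/1000 = 0.014 mol; V_base = moles/0.11 × 1000 = 127.3 mL. At equivalence only the conjugate base is present: [A⁻] = 0.014/0.177 = 7.8974e-02 M. Kb = Kw/Ka = 6.13e-11; [OH⁻] = √(Kb × [A⁻]) = 2.2011e-06; pOH = 5.66; pH = 14 - pOH = 8.34.

V = 127.3 mL, pH = 8.34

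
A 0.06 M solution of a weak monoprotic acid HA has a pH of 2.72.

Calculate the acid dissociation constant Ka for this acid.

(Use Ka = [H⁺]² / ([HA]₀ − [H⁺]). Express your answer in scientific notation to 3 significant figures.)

[H⁺] = 10^(−pH) = 10^(−2.72) = 1.905e-03 M. For HA ⇌ H⁺ + A⁻, Ka = [H⁺][A⁻]/[HA] = [H⁺]² / ([HA]₀ − [H⁺]) = (1.905e-03)² / (0.06 − 1.905e-03) = 6.25e-05.

K_a = 6.25e-05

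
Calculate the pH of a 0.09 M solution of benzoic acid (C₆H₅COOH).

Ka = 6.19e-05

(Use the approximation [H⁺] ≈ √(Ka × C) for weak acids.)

[H⁺] = √(Ka × C) = √(6.19e-05 × 0.09) = 2.3603e-03. pH = -log(2.3603e-03)

pH = 2.63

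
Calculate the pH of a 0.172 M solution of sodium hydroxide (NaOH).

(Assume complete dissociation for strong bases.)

[OH⁻] = 0.172 M for strong base. pOH = -log[OH⁻] = 0.76, pH = 14 - pOH

pH = 13.24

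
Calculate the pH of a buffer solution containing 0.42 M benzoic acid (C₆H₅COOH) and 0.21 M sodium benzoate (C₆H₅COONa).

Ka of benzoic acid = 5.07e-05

pKa = -log(5.07e-05) = 4.29. pH = pKa + log([A⁻]/[HA]) = 4.29 + log(0.21/0.42)

pH = 3.99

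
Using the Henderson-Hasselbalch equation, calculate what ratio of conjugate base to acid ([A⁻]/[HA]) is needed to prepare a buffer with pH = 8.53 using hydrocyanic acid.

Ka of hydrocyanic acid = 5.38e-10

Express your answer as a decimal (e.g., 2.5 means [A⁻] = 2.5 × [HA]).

pKa = -log(5.38e-10) = 9.2692. pH = pKa + log([A⁻]/[HA]), so log([A⁻]/[HA]) = pH − pKa = 8.53 − 9.2692 = -0.7392. [A⁻]/[HA] = 10^(-0.7392) = 0.182

[A⁻]/[HA] = 0.182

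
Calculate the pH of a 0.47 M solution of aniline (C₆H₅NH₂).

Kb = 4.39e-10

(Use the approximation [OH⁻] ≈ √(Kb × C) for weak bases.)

[OH⁻] = √(Kb × C) = √(4.39e-10 × 0.47) = 1.4364e-05. pOH = 4.84, pH = 14 - pOH

pH = 9.16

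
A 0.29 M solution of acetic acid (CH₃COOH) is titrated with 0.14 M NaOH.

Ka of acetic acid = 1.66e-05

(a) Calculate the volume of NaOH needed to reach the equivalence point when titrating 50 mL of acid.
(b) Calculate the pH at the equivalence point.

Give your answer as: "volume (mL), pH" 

moles acid = 0.29 × 50/1000 = 0.0145 mol; V_base = moles/0.14 × 1000 = 103.6 mL. At equivalence only the conjugate base is present: [A⁻] = 0.0145/0.154 = 9.4419e-02 M. Kb = Kw/Ka = 6.02e-10; [OH⁻] = √(Kb × [A⁻]) = 7.5418e-06; pOH = 5.12; pH = 14 - pOH = 8.88.

V = 103.6 mL, pH = 8.88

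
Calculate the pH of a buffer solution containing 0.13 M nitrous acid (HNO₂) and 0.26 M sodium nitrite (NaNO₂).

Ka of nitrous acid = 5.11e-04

pKa = -log(5.11e-04) = 3.29. pH = pKa + log([A⁻]/[HA]) = 3.29 + log(0.26/0.13)

pH = 3.59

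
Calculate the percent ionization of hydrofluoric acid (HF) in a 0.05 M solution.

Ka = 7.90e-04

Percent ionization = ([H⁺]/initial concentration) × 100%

Using Ka equilibrium: x² + Ka×x - Ka×C = 0. Solving: [H⁺] = 5.9023e-03. Percent = (5.9023e-03/0.05) × 100

Percent ionization = 11.8%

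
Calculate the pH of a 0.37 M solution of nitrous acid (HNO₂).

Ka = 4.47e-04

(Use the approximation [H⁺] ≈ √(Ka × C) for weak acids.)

[H⁺] = √(Ka × C) = √(4.47e-04 × 0.37) = 1.2860e-02. pH = -log(1.2860e-02)

pH = 1.89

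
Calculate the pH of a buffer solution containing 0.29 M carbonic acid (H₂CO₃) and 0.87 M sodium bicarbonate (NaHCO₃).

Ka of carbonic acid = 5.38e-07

pKa = -log(5.38e-07) = 6.27. pH = pKa + log([A⁻]/[HA]) = 6.27 + log(0.87/0.29)

pH = 6.75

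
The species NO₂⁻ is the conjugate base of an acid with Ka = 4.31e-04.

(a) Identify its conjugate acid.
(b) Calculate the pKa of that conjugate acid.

(a) The conjugate acid is formed by adding one H⁺ to NO₂⁻, giving HNO₂. (b) pKa = -log(Ka) = -log(4.31e-04) = 3.37.

Conjugate acid: HNO₂; pK_a = 3.37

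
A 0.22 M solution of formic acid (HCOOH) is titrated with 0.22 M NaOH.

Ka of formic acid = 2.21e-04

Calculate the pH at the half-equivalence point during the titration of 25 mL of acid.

At half-equivalence [HA] = [A⁻], so Henderson-Hasselbalch gives pH = pKa = -log(2.21e-04) = 3.66.

pH = pKa = 3.66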